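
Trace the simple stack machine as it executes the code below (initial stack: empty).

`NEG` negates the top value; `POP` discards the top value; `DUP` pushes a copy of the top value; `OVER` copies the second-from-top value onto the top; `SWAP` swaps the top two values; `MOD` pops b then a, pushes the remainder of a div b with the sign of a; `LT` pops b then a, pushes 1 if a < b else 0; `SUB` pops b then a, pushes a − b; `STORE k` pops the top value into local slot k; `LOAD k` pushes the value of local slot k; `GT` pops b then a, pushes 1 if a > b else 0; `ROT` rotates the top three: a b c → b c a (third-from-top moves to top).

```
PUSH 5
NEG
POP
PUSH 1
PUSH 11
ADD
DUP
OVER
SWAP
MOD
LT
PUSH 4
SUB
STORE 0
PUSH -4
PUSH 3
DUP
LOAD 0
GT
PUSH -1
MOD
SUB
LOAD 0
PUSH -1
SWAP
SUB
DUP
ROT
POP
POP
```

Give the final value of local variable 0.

-4

PUSH 5  -> 5
NEG     -> -5
POP     -> (empty)
PUSH 1  -> 1
PUSH 11 -> 1 11
ADD     -> 12
DUP     -> 12 12
OVER    -> 12 12 12
SWAP    -> 12 12 12
MOD     -> 12 0
LT      -> 0
PUSH 4  -> 0 4
SUB     -> -4
STORE 0 -> (empty)
PUSH -4 -> -4
PUSH 3  -> -4 3
DUP     -> -4 3 3
LOAD 0  -> -4 3 3 -4
GT      -> -4 3 1
PUSH -1 -> -4 3 1 -1
MOD     -> -4 3 0
SUB     -> -4 3
LOAD 0  -> -4 3 -4
PUSH -1 -> -4 3 -4 -1
SWAP    -> -4 3 -1 -4
SUB     -> -4 3 3
DUP     -> -4 3 3 3
ROT     -> -4 3 3 3
POP     -> -4 3 3
POP     -> -4 3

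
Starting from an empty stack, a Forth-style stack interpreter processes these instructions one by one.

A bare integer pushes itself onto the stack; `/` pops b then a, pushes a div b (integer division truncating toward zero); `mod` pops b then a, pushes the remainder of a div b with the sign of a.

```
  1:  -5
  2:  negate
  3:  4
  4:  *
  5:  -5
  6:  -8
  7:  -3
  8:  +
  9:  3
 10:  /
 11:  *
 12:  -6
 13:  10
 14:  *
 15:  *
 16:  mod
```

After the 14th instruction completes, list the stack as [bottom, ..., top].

[20, 15, -60]

-5     → -5
negate → 5
4      → 5 4
*      → 20
-5     → 20 -5
-8     → 20 -5 -8
-3     → 20 -5 -8 -3
+      → 20 -5 -11
3      → 20 -5 -11 3
/      → 20 -5 -3
*      → 20 15
-6     → 20 15 -6
10     → 20 15 -6 10
*      → 20 15 -60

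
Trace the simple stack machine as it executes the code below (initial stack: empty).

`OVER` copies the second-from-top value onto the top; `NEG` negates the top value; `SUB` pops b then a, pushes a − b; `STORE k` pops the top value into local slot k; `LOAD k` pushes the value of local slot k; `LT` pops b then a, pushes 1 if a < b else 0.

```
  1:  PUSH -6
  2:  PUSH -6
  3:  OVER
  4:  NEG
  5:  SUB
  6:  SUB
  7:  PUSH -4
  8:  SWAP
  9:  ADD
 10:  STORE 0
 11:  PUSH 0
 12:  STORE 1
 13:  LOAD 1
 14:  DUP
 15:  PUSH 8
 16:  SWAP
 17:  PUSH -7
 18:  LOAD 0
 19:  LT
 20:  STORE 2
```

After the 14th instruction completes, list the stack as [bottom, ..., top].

[0, 0]

PUSH -6 -> -6
PUSH -6 -> -6 -6
OVER    -> -6 -6 -6
NEG     -> -6 -6 6
SUB     -> -6 -12
SUB     -> 6
PUSH -4 -> 6 -4
SWAP    -> -4 6
ADD     -> 2
STORE 0 -> (empty)
PUSH 0  -> 0
STORE 1 -> (empty)
LOAD 1  -> 0
DUP     -> 0 0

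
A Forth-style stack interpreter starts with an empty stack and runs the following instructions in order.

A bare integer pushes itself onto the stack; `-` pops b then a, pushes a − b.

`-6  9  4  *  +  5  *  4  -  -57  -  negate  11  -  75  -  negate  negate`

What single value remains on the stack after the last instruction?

-289

-6     → [-6]
9      → [-6, 9]
4      → [-6, 9, 4]
*      → [-6, 36]
+      → [30]
5      → [30, 5]
*      → [150]
4      → [150, 4]
-      → [146]
-57    → [146, -57]
-      → [203]
negate → [-203]
11     → [-203, 11]
-      → [-214]
75     → [-214, 75]
-      → [-289]
negate → [289]
negate → [-289]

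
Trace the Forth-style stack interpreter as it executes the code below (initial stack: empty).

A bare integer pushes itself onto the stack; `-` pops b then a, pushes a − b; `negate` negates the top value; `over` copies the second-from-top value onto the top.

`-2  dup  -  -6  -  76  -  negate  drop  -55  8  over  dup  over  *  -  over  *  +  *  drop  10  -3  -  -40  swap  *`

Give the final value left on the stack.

-2      [-2]
dup     [-2, -2]
-       [0]
-6      [0, -6]
-       [6]
76      [6, 76]
-       [-70]
negate  [70]
drop    []
-55     [-55]
8       [-55, 8]
over    [-55, 8, -55]
dup     [-55, 8, -55, -55]
over    [-55, 8, -55, -55, -55]
*       [-55, 8, -55, 3025]
-       [-55, 8, -3080]
over    [-55, 8, -3080, 8]
*       [-55, 8, -24640]
+       [-55, -24632]
*       [1354760]
drop    []
10      [10]
-3      [10, -3]
-       [13]
-40     [13, -40]
swap    [-40, 13]
*       [-520]

-520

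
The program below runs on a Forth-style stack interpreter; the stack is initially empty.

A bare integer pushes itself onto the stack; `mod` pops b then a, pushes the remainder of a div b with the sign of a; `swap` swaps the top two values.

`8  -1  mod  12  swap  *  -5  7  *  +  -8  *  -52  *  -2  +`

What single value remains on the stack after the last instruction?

-14562

8    : [8]
-1   : [8, -1]
mod  : [0]
12   : [0, 12]
swap : [12, 0]
*    : [0]
-5   : [0, -5]
7    : [0, -5, 7]
*    : [0, -35]
+    : [-35]
-8   : [-35, -8]
*    : [280]
-52  : [280, -52]
*    : [-14560]
-2   : [-14560, -2]
+    : [-14562]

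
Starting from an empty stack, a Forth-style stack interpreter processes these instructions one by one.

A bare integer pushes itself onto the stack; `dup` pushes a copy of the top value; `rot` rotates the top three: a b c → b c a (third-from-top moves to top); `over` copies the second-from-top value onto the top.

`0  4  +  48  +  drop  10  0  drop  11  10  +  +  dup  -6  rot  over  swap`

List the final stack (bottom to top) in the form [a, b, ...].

0    → 0
4    → 0 4
+    → 4
48   → 4 48
+    → 52
drop → (empty)
10   → 10
0    → 10 0
drop → 10
11   → 10 11
10   → 10 11 10
+    → 10 21
+    → 31
dup  → 31 31
-6   → 31 31 -6
rot  → 31 -6 31
over → 31 -6 31 -6
swap → 31 -6 -6 31

[31, -6, -6, 31]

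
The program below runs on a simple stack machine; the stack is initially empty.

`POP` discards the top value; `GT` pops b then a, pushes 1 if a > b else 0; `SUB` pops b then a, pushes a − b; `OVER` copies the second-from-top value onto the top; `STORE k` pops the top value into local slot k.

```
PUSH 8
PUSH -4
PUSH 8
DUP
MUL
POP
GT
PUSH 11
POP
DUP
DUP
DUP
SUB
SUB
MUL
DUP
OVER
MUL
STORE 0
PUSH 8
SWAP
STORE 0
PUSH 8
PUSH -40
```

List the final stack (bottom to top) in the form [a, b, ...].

PUSH 8   → 8
PUSH -4  → 8 -4
PUSH 8   → 8 -4 8
DUP      → 8 -4 8 8
MUL      → 8 -4 64
POP      → 8 -4
GT       → 1
PUSH 11  → 1 11
POP      → 1
DUP      → 1 1
DUP      → 1 1 1
DUP      → 1 1 1 1
SUB      → 1 1 0
SUB      → 1 1
MUL      → 1
DUP      → 1 1
OVER     → 1 1 1
MUL      → 1 1
STORE 0  → 1
PUSH 8   → 1 8
SWAP     → 8 1
STORE 0  → 8
PUSH 8   → 8 8
PUSH -40 → 8 8 -40

[8, 8, -40]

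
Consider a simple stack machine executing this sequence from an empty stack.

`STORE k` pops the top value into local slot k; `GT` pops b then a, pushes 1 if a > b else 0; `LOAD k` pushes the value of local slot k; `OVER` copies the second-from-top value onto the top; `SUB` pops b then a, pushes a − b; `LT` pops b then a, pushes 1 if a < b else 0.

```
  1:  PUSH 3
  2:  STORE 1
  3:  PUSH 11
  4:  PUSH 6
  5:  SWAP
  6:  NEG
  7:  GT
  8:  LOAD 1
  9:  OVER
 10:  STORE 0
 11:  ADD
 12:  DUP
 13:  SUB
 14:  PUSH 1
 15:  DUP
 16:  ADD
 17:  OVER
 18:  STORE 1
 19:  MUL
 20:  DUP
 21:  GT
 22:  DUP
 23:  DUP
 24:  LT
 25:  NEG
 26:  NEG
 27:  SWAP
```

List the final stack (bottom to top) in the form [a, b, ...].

PUSH 3   [3]
STORE 1  []
PUSH 11  [11]
PUSH 6   [11, 6]
SWAP     [6, 11]
NEG      [6, -11]
GT       [1]
LOAD 1   [1, 3]
OVER     [1, 3, 1]
STORE 0  [1, 3]
ADD      [4]
DUP      [4, 4]
SUB      [0]
PUSH 1   [0, 1]
DUP      [0, 1, 1]
ADD      [0, 2]
OVER     [0, 2, 0]
STORE 1  [0, 2]
MUL      [0]
DUP      [0, 0]
GT       [0]
DUP      [0, 0]
DUP      [0, 0, 0]
LT       [0, 0]
NEG      [0, 0]
NEG      [0, 0]
SWAP     [0, 0]

[0, 0]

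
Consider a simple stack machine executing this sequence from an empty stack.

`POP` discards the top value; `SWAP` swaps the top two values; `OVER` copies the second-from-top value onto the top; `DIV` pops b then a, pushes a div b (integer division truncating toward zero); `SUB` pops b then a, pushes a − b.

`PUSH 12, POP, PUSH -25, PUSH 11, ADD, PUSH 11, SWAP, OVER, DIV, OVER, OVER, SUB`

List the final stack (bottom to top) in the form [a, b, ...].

[11, -1, 12]

PUSH 12  : 12
POP      : (empty)
PUSH -25 : -25
PUSH 11  : -25 11
ADD      : -14
PUSH 11  : -14 11
SWAP     : 11 -14
OVER     : 11 -14 11
DIV      : 11 -1
OVER     : 11 -1 11
OVER     : 11 -1 11 -1
SUB      : 11 -1 12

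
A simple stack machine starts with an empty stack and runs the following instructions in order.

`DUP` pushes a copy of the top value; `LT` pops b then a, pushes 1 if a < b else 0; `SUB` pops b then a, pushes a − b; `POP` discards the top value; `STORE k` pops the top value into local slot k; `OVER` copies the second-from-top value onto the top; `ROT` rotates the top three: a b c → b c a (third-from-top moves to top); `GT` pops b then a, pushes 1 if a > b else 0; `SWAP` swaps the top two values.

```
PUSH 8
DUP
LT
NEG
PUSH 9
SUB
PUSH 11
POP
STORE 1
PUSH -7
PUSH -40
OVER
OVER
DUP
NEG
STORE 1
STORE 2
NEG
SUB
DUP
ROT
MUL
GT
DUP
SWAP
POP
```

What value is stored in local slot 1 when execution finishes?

40

PUSH 8   : 8
DUP      : 8 8
LT       : 0
NEG      : 0
PUSH 9   : 0 9
SUB      : -9
PUSH 11  : -9 11
POP      : -9
STORE 1  : (empty)
PUSH -7  : -7
PUSH -40 : -7 -40
OVER     : -7 -40 -7
OVER     : -7 -40 -7 -40
DUP      : -7 -40 -7 -40 -40
NEG      : -7 -40 -7 -40 40
STORE 1  : -7 -40 -7 -40
STORE 2  : -7 -40 -7
NEG      : -7 -40 7
SUB      : -7 -47
DUP      : -7 -47 -47
ROT      : -47 -47 -7
MUL      : -47 329
GT       : 0
DUP      : 0 0
SWAP     : 0 0
POP      : 0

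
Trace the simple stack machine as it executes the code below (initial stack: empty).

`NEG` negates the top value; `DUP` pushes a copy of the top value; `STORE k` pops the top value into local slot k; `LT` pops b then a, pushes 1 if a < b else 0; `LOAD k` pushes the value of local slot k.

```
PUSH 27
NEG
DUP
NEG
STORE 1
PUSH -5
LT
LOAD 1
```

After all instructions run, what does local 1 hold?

27

PUSH 27 : [27]
NEG     : [-27]
DUP     : [-27, -27]
NEG     : [-27, 27]
STORE 1 : [-27]
PUSH -5 : [-27, -5]
LT      : [1]
LOAD 1  : [1, 27]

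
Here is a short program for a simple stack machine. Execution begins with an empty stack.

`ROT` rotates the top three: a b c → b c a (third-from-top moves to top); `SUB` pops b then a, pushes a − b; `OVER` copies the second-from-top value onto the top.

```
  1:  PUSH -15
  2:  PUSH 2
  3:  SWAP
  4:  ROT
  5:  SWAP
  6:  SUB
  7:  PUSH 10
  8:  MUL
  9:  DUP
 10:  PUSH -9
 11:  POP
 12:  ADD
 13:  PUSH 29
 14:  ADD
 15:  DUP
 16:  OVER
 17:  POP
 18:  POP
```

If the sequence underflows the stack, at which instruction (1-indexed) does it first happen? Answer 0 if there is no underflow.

PUSH -15 -> [-15]
PUSH 2   -> [-15, 2]
SWAP     -> [2, -15]
ROT  — needs 3 operands, stack has 2 → underflow

4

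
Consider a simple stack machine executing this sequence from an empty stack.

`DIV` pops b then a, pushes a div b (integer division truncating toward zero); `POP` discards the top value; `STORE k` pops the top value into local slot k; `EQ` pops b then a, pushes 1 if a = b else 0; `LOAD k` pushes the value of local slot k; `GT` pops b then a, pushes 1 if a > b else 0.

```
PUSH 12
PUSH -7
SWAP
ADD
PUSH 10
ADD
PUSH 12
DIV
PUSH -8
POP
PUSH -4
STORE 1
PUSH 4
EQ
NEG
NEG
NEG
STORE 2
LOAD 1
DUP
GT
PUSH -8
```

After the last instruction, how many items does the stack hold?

2

PUSH 12 -> 12
PUSH -7 -> 12 -7
SWAP    -> -7 12
ADD     -> 5
PUSH 10 -> 5 10
ADD     -> 15
PUSH 12 -> 15 12
DIV     -> 1
PUSH -8 -> 1 -8
POP     -> 1
PUSH -4 -> 1 -4
STORE 1 -> 1
PUSH 4  -> 1 4
EQ      -> 0
NEG     -> 0
NEG     -> 0
NEG     -> 0
STORE 2 -> (empty)
LOAD 1  -> -4
DUP     -> -4 -4
GT      -> 0
PUSH -8 -> 0 -8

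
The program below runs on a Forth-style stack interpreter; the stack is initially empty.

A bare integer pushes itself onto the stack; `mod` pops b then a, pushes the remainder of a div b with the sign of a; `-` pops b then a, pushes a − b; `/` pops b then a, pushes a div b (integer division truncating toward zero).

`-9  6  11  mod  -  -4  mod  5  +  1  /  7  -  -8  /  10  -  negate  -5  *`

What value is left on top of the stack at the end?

-50

-9     -> [-9]
6      -> [-9, 6]
11     -> [-9, 6, 11]
mod    -> [-9, 6]
-      -> [-15]
-4     -> [-15, -4]
mod    -> [-3]
5      -> [-3, 5]
+      -> [2]
1      -> [2, 1]
/      -> [2]
7      -> [2, 7]
-      -> [-5]
-8     -> [-5, -8]
/      -> [0]
10     -> [0, 10]
-      -> [-10]
negate -> [10]
-5     -> [10, -5]
*      -> [-50]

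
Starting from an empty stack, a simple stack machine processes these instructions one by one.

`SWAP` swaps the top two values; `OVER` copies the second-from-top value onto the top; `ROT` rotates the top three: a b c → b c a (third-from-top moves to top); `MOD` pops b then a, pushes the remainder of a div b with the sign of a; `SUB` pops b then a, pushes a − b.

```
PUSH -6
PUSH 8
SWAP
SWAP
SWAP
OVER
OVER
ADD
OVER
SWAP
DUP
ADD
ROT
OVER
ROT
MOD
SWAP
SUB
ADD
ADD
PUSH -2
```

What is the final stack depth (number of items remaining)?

PUSH -6  -6
PUSH 8   -6 8
SWAP     8 -6
SWAP     -6 8
SWAP     8 -6
OVER     8 -6 8
OVER     8 -6 8 -6
ADD      8 -6 2
OVER     8 -6 2 -6
SWAP     8 -6 -6 2
DUP      8 -6 -6 2 2
ADD      8 -6 -6 4
ROT      8 -6 4 -6
OVER     8 -6 4 -6 4
ROT      8 -6 -6 4 4
MOD      8 -6 -6 0
SWAP     8 -6 0 -6
SUB      8 -6 6
ADD      8 0
ADD      8
PUSH -2  8 -2

2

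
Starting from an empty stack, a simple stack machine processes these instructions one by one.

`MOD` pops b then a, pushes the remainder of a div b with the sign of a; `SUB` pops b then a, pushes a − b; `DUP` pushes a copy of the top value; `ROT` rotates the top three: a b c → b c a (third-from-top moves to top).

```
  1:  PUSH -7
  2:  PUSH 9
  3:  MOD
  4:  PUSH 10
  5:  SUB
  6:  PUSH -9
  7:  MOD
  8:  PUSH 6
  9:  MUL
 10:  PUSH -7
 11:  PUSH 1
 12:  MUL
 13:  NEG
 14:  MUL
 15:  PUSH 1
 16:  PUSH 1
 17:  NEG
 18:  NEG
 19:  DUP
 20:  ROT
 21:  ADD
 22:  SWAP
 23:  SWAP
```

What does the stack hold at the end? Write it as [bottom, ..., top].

[-336, 1, 2]

PUSH -7 → -7
PUSH 9  → -7 9
MOD     → -7
PUSH 10 → -7 10
SUB     → -17
PUSH -9 → -17 -9
MOD     → -8
PUSH 6  → -8 6
MUL     → -48
PUSH -7 → -48 -7
PUSH 1  → -48 -7 1
MUL     → -48 -7
NEG     → -48 7
MUL     → -336
PUSH 1  → -336 1
PUSH 1  → -336 1 1
NEG     → -336 1 -1
NEG     → -336 1 1
DUP     → -336 1 1 1
ROT     → -336 1 1 1
ADD     → -336 1 2
SWAP    → -336 2 1
SWAP    → -336 1 2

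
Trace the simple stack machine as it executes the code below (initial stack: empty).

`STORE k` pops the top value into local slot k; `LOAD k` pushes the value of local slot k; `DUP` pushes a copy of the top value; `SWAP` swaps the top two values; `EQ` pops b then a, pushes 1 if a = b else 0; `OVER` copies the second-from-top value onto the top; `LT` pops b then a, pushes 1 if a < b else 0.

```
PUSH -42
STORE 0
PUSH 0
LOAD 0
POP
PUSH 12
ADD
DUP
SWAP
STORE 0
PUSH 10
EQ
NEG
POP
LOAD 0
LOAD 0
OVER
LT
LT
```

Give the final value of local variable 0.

PUSH -42 : -42
STORE 0  : (empty)
PUSH 0   : 0
LOAD 0   : 0 -42
POP      : 0
PUSH 12  : 0 12
ADD      : 12
DUP      : 12 12
SWAP     : 12 12
STORE 0  : 12
PUSH 10  : 12 10
EQ       : 0
NEG      : 0
POP      : (empty)
LOAD 0   : 12
LOAD 0   : 12 12
OVER     : 12 12 12
LT       : 12 0
LT       : 0

12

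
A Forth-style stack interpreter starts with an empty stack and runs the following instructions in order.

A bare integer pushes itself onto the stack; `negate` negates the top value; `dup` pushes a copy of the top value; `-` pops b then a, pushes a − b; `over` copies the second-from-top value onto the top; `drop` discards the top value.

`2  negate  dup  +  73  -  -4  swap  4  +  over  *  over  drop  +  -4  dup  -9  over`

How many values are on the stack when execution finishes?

5

2      → 2
negate → -2
dup    → -2 -2
+      → -4
73     → -4 73
-      → -77
-4     → -77 -4
swap   → -4 -77
4      → -4 -77 4
+      → -4 -73
over   → -4 -73 -4
*      → -4 292
over   → -4 292 -4
drop   → -4 292
+      → 288
-4     → 288 -4
dup    → 288 -4 -4
-9     → 288 -4 -4 -9
over   → 288 -4 -4 -9 -4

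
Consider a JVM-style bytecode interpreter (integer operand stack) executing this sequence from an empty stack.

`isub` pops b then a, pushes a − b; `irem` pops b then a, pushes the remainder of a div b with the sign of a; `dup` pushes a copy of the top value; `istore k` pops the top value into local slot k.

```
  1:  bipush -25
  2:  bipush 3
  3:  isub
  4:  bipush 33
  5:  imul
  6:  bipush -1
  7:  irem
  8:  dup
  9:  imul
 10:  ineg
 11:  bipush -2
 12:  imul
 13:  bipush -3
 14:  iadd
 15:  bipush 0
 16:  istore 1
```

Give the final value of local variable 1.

bipush -25 -> [-25]
bipush 3   -> [-25, 3]
isub       -> [-28]
bipush 33  -> [-28, 33]
imul       -> [-924]
bipush -1  -> [-924, -1]
irem       -> [0]
dup        -> [0, 0]
imul       -> [0]
ineg       -> [0]
bipush -2  -> [0, -2]
imul       -> [0]
bipush -3  -> [0, -3]
iadd       -> [-3]
bipush 0   -> [-3, 0]
istore 1   -> [-3]

0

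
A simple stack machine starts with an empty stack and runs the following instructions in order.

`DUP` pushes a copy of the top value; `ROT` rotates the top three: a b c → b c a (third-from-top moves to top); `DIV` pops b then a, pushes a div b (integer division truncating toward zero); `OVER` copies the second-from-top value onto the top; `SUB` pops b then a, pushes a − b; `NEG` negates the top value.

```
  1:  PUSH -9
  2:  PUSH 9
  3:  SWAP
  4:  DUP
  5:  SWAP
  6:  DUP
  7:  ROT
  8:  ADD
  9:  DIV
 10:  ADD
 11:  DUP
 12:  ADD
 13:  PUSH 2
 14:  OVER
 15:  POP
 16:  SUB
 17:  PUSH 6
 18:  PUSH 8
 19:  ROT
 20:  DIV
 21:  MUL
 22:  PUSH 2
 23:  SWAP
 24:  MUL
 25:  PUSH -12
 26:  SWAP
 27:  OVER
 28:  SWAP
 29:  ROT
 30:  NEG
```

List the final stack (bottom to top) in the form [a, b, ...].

PUSH -9  : -9
PUSH 9   : -9 9
SWAP     : 9 -9
DUP      : 9 -9 -9
SWAP     : 9 -9 -9
DUP      : 9 -9 -9 -9
ROT      : 9 -9 -9 -9
ADD      : 9 -9 -18
DIV      : 9 0
ADD      : 9
DUP      : 9 9
ADD      : 18
PUSH 2   : 18 2
OVER     : 18 2 18
POP      : 18 2
SUB      : 16
PUSH 6   : 16 6
PUSH 8   : 16 6 8
ROT      : 6 8 16
DIV      : 6 0
MUL      : 0
PUSH 2   : 0 2
SWAP     : 2 0
MUL      : 0
PUSH -12 : 0 -12
SWAP     : -12 0
OVER     : -12 0 -12
SWAP     : -12 -12 0
ROT      : -12 0 -12
NEG      : -12 0 12

[-12, 0, 12]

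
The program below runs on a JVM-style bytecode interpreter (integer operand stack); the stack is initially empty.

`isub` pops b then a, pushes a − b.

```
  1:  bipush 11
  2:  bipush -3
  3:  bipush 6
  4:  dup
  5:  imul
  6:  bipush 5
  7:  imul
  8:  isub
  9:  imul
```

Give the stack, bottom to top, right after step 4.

[11, -3, 6, 6]

bipush 11  [11]
bipush -3  [11, -3]
bipush 6   [11, -3, 6]
dup        [11, -3, 6, 6]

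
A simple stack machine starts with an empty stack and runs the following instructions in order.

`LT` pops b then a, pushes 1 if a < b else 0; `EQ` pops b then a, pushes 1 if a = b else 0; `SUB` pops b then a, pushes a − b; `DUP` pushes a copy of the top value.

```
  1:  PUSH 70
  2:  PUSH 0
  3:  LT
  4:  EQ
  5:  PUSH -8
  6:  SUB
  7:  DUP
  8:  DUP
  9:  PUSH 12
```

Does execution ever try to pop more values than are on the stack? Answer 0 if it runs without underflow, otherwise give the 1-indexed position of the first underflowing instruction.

PUSH 70 -> 70
PUSH 0  -> 70 0
LT      -> 0
EQ  — needs 2 operands, stack has 1 → underflow

4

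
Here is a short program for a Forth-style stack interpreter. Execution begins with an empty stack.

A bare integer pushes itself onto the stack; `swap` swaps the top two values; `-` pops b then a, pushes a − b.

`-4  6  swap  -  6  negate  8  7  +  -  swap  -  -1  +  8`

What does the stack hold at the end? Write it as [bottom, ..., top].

[-32, 8]

-4      [-4]
6       [-4, 6]
swap    [6, -4]
-       [10]
6       [10, 6]
negate  [10, -6]
8       [10, -6, 8]
7       [10, -6, 8, 7]
+       [10, -6, 15]
-       [10, -21]
swap    [-21, 10]
-       [-31]
-1      [-31, -1]
+       [-32]
8       [-32, 8]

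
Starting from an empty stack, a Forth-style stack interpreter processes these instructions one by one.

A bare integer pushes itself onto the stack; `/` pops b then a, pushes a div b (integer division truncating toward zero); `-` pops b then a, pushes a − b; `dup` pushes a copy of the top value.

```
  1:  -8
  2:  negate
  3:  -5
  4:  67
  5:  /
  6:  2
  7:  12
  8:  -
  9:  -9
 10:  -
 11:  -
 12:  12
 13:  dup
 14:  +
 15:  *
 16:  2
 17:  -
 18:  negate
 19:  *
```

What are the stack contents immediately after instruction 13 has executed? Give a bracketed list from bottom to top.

-8      [-8]
negate  [8]
-5      [8, -5]
67      [8, -5, 67]
/       [8, 0]
2       [8, 0, 2]
12      [8, 0, 2, 12]
-       [8, 0, -10]
-9      [8, 0, -10, -9]
-       [8, 0, -1]
-       [8, 1]
12      [8, 1, 12]
dup     [8, 1, 12, 12]

[8, 1, 12, 12]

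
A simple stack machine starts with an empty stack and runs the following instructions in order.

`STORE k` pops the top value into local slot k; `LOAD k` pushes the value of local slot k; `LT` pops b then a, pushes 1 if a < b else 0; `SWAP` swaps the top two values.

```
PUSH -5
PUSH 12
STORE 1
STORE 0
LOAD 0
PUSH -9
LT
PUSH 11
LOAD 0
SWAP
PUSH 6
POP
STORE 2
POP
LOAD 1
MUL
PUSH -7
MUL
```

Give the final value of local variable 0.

PUSH -5 : [-5]
PUSH 12 : [-5, 12]
STORE 1 : [-5]
STORE 0 : []
LOAD 0  : [-5]
PUSH -9 : [-5, -9]
LT      : [0]
PUSH 11 : [0, 11]
LOAD 0  : [0, 11, -5]
SWAP    : [0, -5, 11]
PUSH 6  : [0, -5, 11, 6]
POP     : [0, -5, 11]
STORE 2 : [0, -5]
POP     : [0]
LOAD 1  : [0, 12]
MUL     : [0]
PUSH -7 : [0, -7]
MUL     : [0]

-5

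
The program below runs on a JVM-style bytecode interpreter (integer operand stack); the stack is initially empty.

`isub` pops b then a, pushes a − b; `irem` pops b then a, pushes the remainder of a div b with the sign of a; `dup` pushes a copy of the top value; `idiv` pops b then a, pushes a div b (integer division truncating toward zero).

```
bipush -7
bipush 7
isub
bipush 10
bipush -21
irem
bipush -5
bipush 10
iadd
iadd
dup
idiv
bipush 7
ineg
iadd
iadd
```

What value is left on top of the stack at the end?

bipush -7  → [-7]
bipush 7   → [-7, 7]
isub       → [-14]
bipush 10  → [-14, 10]
bipush -21 → [-14, 10, -21]
irem       → [-14, 10]
bipush -5  → [-14, 10, -5]
bipush 10  → [-14, 10, -5, 10]
iadd       → [-14, 10, 5]
iadd       → [-14, 15]
dup        → [-14, 15, 15]
idiv       → [-14, 1]
bipush 7   → [-14, 1, 7]
ineg       → [-14, 1, -7]
iadd       → [-14, -6]
iadd       → [-20]

-20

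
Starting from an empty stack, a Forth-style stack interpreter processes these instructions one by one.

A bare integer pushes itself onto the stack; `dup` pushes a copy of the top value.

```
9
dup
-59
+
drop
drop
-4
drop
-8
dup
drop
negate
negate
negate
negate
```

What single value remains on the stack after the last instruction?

9      → [9]
dup    → [9, 9]
-59    → [9, 9, -59]
+      → [9, -50]
drop   → [9]
drop   → []
-4     → [-4]
drop   → []
-8     → [-8]
dup    → [-8, -8]
drop   → [-8]
negate → [8]
negate → [-8]
negate → [8]
negate → [-8]

-8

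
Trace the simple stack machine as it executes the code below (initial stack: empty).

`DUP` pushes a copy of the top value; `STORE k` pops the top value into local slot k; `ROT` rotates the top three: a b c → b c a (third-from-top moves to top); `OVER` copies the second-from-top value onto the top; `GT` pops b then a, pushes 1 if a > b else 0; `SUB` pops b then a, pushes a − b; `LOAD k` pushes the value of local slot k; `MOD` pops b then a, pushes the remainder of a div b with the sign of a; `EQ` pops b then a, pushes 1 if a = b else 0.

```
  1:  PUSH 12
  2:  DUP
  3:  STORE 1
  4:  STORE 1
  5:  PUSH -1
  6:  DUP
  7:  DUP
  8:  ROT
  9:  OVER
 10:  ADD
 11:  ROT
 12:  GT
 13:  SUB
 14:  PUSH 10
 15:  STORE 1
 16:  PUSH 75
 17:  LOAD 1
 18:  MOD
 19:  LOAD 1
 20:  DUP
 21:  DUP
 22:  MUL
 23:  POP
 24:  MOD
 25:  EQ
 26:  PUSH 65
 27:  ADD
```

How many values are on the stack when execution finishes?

PUSH 12 -> [12]
DUP     -> [12, 12]
STORE 1 -> [12]
STORE 1 -> []
PUSH -1 -> [-1]
DUP     -> [-1, -1]
DUP     -> [-1, -1, -1]
ROT     -> [-1, -1, -1]
OVER    -> [-1, -1, -1, -1]
ADD     -> [-1, -1, -2]
ROT     -> [-1, -2, -1]
GT      -> [-1, 0]
SUB     -> [-1]
PUSH 10 -> [-1, 10]
STORE 1 -> [-1]
PUSH 75 -> [-1, 75]
LOAD 1  -> [-1, 75, 10]
MOD     -> [-1, 5]
LOAD 1  -> [-1, 5, 10]
DUP     -> [-1, 5, 10, 10]
DUP     -> [-1, 5, 10, 10, 10]
MUL     -> [-1, 5, 10, 100]
POP     -> [-1, 5, 10]
MOD     -> [-1, 5]
EQ      -> [0]
PUSH 65 -> [0, 65]
ADD     -> [65]

1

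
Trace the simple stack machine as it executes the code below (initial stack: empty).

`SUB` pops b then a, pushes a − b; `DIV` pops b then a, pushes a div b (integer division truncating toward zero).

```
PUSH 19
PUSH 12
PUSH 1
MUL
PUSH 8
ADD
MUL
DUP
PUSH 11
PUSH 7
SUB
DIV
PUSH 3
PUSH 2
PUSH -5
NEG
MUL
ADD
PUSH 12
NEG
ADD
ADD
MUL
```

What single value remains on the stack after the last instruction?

36480

PUSH 19 → [19]
PUSH 12 → [19, 12]
PUSH 1  → [19, 12, 1]
MUL     → [19, 12]
PUSH 8  → [19, 12, 8]
ADD     → [19, 20]
MUL     → [380]
DUP     → [380, 380]
PUSH 11 → [380, 380, 11]
PUSH 7  → [380, 380, 11, 7]
SUB     → [380, 380, 4]
DIV     → [380, 95]
PUSH 3  → [380, 95, 3]
PUSH 2  → [380, 95, 3, 2]
PUSH -5 → [380, 95, 3, 2, -5]
NEG     → [380, 95, 3, 2, 5]
MUL     → [380, 95, 3, 10]
ADD     → [380, 95, 13]
PUSH 12 → [380, 95, 13, 12]
NEG     → [380, 95, 13, -12]
ADD     → [380, 95, 1]
ADD     → [380, 96]
MUL     → [36480]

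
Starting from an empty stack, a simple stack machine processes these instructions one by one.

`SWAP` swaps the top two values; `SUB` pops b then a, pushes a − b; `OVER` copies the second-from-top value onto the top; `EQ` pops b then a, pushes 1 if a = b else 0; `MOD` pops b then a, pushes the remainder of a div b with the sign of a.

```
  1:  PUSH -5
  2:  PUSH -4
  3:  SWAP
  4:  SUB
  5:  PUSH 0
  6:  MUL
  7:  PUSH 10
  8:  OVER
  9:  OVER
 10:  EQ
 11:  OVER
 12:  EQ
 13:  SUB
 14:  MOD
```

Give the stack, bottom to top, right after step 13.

PUSH -5 -> -5
PUSH -4 -> -5 -4
SWAP    -> -4 -5
SUB     -> 1
PUSH 0  -> 1 0
MUL     -> 0
PUSH 10 -> 0 10
OVER    -> 0 10 0
OVER    -> 0 10 0 10
EQ      -> 0 10 0
OVER    -> 0 10 0 10
EQ      -> 0 10 0
SUB     -> 0 10

[0, 10]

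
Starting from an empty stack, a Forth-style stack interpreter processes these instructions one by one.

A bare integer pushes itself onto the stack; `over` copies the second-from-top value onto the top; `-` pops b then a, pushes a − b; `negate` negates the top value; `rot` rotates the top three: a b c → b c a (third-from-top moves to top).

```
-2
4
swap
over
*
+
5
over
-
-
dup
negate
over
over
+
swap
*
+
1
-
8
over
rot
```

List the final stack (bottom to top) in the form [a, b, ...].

[8, -14, -14]

-2     : -2
4      : -2 4
swap   : 4 -2
over   : 4 -2 4
*      : 4 -8
+      : -4
5      : -4 5
over   : -4 5 -4
-      : -4 9
-      : -13
dup    : -13 -13
negate : -13 13
over   : -13 13 -13
over   : -13 13 -13 13
+      : -13 13 0
swap   : -13 0 13
*      : -13 0
+      : -13
1      : -13 1
-      : -14
8      : -14 8
over   : -14 8 -14
rot    : 8 -14 -14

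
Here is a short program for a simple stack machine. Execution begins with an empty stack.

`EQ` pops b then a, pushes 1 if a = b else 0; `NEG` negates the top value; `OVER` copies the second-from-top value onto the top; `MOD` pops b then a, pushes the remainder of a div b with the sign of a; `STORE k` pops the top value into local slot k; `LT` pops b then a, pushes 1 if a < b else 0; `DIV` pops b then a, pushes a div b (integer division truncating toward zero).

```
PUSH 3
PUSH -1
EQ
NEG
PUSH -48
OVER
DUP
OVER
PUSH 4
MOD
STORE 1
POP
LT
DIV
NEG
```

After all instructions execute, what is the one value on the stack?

PUSH 3   → [3]
PUSH -1  → [3, -1]
EQ       → [0]
NEG      → [0]
PUSH -48 → [0, -48]
OVER     → [0, -48, 0]
DUP      → [0, -48, 0, 0]
OVER     → [0, -48, 0, 0, 0]
PUSH 4   → [0, -48, 0, 0, 0, 4]
MOD      → [0, -48, 0, 0, 0]
STORE 1  → [0, -48, 0, 0]
POP      → [0, -48, 0]
LT       → [0, 1]
DIV      → [0]
NEG      → [0]

0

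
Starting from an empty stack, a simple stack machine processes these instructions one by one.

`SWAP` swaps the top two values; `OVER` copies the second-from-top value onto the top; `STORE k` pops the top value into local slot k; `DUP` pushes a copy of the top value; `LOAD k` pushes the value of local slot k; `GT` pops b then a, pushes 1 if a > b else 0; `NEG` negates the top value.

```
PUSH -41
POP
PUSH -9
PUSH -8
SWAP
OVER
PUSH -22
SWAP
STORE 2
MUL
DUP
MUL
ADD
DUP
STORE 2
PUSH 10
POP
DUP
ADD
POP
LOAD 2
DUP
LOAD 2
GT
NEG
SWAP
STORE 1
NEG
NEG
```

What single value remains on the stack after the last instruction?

PUSH -41 -> -41
POP      -> (empty)
PUSH -9  -> -9
PUSH -8  -> -9 -8
SWAP     -> -8 -9
OVER     -> -8 -9 -8
PUSH -22 -> -8 -9 -8 -22
SWAP     -> -8 -9 -22 -8
STORE 2  -> -8 -9 -22
MUL      -> -8 198
DUP      -> -8 198 198
MUL      -> -8 39204
ADD      -> 39196
DUP      -> 39196 39196
STORE 2  -> 39196
PUSH 10  -> 39196 10
POP      -> 39196
DUP      -> 39196 39196
ADD      -> 78392
POP      -> (empty)
LOAD 2   -> 39196
DUP      -> 39196 39196
LOAD 2   -> 39196 39196 39196
GT       -> 39196 0
NEG      -> 39196 0
SWAP     -> 0 39196
STORE 1  -> 0
NEG      -> 0
NEG      -> 0

0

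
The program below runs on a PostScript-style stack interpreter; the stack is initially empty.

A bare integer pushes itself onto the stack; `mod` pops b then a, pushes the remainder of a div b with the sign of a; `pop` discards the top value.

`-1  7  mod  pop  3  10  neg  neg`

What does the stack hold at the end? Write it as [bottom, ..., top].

-1   -1
7    -1 7
mod  -1
pop  (empty)
3    3
10   3 10
neg  3 -10
neg  3 10

[3, 10]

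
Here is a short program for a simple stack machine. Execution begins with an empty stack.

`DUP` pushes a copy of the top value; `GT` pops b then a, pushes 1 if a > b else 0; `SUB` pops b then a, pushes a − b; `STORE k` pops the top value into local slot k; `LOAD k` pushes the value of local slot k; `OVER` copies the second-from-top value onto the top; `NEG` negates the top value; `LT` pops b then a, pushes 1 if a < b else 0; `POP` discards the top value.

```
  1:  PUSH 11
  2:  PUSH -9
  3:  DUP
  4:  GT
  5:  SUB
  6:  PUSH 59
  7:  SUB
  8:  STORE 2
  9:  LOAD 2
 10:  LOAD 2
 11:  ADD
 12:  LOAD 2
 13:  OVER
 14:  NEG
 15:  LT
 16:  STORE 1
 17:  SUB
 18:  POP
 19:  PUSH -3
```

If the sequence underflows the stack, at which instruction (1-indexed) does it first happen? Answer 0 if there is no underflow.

PUSH 11 → [11]
PUSH -9 → [11, -9]
DUP     → [11, -9, -9]
GT      → [11, 0]
SUB     → [11]
PUSH 59 → [11, 59]
SUB     → [-48]
STORE 2 → []
LOAD 2  → [-48]
LOAD 2  → [-48, -48]
ADD     → [-96]
LOAD 2  → [-96, -48]
OVER    → [-96, -48, -96]
NEG     → [-96, -48, 96]
LT      → [-96, 1]
STORE 1 → [-96]
SUB  — needs 2 operands, stack has 1 → underflow

17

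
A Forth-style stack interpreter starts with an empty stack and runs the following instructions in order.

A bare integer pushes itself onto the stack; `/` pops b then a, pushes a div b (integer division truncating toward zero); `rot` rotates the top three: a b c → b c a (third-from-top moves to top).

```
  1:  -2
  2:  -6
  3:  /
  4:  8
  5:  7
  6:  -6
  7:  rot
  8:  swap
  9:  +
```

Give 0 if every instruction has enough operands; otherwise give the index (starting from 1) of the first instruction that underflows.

-2   : -2
-6   : -2 -6
/    : 0
8    : 0 8
7    : 0 8 7
-6   : 0 8 7 -6
rot  : 0 7 -6 8
swap : 0 7 8 -6
+    : 0 7 2

0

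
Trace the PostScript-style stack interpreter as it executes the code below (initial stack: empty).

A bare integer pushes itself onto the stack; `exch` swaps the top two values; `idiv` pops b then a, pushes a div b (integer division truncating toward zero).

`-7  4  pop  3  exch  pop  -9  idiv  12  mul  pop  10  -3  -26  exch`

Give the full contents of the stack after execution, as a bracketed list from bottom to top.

-7   -> -7
4    -> -7 4
pop  -> -7
3    -> -7 3
exch -> 3 -7
pop  -> 3
-9   -> 3 -9
idiv -> 0
12   -> 0 12
mul  -> 0
pop  -> (empty)
10   -> 10
-3   -> 10 -3
-26  -> 10 -3 -26
exch -> 10 -26 -3

[10, -26, -3]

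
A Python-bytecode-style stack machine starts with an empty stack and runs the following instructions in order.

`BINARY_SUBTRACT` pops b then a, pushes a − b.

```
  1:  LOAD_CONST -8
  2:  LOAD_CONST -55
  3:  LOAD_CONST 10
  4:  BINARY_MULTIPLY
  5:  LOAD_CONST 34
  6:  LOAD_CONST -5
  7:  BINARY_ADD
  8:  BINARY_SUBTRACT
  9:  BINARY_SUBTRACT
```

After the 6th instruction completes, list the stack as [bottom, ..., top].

LOAD_CONST -8   -> [-8]
LOAD_CONST -55  -> [-8, -55]
LOAD_CONST 10   -> [-8, -55, 10]
BINARY_MULTIPLY -> [-8, -550]
LOAD_CONST 34   -> [-8, -550, 34]
LOAD_CONST -5   -> [-8, -550, 34, -5]

[-8, -550, 34, -5]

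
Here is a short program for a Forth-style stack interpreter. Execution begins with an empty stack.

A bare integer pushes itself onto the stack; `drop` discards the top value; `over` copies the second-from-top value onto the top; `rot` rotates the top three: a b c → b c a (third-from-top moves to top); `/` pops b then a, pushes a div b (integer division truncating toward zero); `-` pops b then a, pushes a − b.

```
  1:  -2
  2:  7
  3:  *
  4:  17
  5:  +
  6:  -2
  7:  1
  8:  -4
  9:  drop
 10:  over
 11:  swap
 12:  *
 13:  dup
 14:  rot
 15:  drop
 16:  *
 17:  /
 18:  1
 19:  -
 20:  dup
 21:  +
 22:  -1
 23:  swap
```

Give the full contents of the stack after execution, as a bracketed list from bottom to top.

-2   → [-2]
7    → [-2, 7]
*    → [-14]
17   → [-14, 17]
+    → [3]
-2   → [3, -2]
1    → [3, -2, 1]
-4   → [3, -2, 1, -4]
drop → [3, -2, 1]
over → [3, -2, 1, -2]
swap → [3, -2, -2, 1]
*    → [3, -2, -2]
dup  → [3, -2, -2, -2]
rot  → [3, -2, -2, -2]
drop → [3, -2, -2]
*    → [3, 4]
/    → [0]
1    → [0, 1]
-    → [-1]
dup  → [-1, -1]
+    → [-2]
-1   → [-2, -1]
swap → [-1, -2]

[-1, -2]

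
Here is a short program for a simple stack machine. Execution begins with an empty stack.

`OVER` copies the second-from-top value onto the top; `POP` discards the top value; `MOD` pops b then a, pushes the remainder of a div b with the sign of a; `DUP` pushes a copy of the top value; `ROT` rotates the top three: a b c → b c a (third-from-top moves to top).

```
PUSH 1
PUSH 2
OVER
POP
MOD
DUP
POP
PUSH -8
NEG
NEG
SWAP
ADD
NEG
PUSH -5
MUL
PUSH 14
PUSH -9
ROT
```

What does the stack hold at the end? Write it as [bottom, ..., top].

PUSH 1   [1]
PUSH 2   [1, 2]
OVER     [1, 2, 1]
POP      [1, 2]
MOD      [1]
DUP      [1, 1]
POP      [1]
PUSH -8  [1, -8]
NEG      [1, 8]
NEG      [1, -8]
SWAP     [-8, 1]
ADD      [-7]
NEG      [7]
PUSH -5  [7, -5]
MUL      [-35]
PUSH 14  [-35, 14]
PUSH -9  [-35, 14, -9]
ROT      [14, -9, -35]

[14, -9, -35]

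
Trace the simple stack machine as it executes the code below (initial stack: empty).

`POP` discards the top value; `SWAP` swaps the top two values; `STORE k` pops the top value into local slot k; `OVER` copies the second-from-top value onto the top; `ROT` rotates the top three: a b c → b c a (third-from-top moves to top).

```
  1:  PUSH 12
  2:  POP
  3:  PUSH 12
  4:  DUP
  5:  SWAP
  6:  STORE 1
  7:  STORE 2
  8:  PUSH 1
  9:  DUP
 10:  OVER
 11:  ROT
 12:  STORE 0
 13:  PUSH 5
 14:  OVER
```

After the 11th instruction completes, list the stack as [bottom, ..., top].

PUSH 12 : [12]
POP     : []
PUSH 12 : [12]
DUP     : [12, 12]
SWAP    : [12, 12]
STORE 1 : [12]
STORE 2 : []
PUSH 1  : [1]
DUP     : [1, 1]
OVER    : [1, 1, 1]
ROT     : [1, 1, 1]

[1, 1, 1]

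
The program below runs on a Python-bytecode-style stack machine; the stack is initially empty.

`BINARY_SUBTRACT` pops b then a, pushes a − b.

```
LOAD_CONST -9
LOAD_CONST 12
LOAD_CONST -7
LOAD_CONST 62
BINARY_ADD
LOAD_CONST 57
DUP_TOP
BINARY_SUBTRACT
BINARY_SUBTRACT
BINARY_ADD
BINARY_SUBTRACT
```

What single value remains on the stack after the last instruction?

LOAD_CONST -9   → -9
LOAD_CONST 12   → -9 12
LOAD_CONST -7   → -9 12 -7
LOAD_CONST 62   → -9 12 -7 62
BINARY_ADD      → -9 12 55
LOAD_CONST 57   → -9 12 55 57
DUP_TOP         → -9 12 55 57 57
BINARY_SUBTRACT → -9 12 55 0
BINARY_SUBTRACT → -9 12 55
BINARY_ADD      → -9 67
BINARY_SUBTRACT → -76

-76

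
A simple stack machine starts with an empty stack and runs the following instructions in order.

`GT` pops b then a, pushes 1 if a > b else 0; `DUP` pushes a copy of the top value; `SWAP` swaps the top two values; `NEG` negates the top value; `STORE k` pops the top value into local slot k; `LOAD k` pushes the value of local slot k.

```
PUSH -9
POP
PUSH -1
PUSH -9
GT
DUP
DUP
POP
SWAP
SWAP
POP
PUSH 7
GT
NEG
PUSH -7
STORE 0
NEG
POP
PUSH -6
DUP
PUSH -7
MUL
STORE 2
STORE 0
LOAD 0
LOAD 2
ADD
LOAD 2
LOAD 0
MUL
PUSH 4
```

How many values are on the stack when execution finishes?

3

PUSH -9 : -9
POP     : (empty)
PUSH -1 : -1
PUSH -9 : -1 -9
GT      : 1
DUP     : 1 1
DUP     : 1 1 1
POP     : 1 1
SWAP    : 1 1
SWAP    : 1 1
POP     : 1
PUSH 7  : 1 7
GT      : 0
NEG     : 0
PUSH -7 : 0 -7
STORE 0 : 0
NEG     : 0
POP     : (empty)
PUSH -6 : -6
DUP     : -6 -6
PUSH -7 : -6 -6 -7
MUL     : -6 42
STORE 2 : -6
STORE 0 : (empty)
LOAD 0  : -6
LOAD 2  : -6 42
ADD     : 36
LOAD 2  : 36 42
LOAD 0  : 36 42 -6
MUL     : 36 -252
PUSH 4  : 36 -252 4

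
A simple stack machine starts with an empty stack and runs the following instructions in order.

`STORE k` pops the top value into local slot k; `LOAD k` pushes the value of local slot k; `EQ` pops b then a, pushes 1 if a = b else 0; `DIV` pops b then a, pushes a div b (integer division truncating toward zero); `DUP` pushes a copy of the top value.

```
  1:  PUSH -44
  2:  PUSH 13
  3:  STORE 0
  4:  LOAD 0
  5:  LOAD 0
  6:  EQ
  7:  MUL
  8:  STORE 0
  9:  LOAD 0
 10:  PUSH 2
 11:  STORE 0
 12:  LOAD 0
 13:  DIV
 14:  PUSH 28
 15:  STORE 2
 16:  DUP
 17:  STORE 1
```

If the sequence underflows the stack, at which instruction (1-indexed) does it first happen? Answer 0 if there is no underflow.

0

PUSH -44  [-44]
PUSH 13   [-44, 13]
STORE 0   [-44]
LOAD 0    [-44, 13]
LOAD 0    [-44, 13, 13]
EQ        [-44, 1]
MUL       [-44]
STORE 0   []
LOAD 0    [-44]
PUSH 2    [-44, 2]
STORE 0   [-44]
LOAD 0    [-44, 2]
DIV       [-22]
PUSH 28   [-22, 28]
STORE 2   [-22]
DUP       [-22, -22]
STORE 1   [-22]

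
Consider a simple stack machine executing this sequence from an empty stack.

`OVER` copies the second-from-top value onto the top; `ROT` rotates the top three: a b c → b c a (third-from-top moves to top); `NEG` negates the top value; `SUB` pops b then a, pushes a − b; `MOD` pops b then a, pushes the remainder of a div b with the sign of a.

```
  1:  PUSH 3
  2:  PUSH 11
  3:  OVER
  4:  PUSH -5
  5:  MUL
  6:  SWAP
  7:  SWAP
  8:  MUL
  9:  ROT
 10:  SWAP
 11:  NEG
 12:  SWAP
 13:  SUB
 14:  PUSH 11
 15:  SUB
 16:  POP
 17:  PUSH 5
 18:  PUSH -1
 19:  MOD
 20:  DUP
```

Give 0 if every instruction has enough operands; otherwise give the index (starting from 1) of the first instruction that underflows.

9

PUSH 3   [3]
PUSH 11  [3, 11]
OVER     [3, 11, 3]
PUSH -5  [3, 11, 3, -5]
MUL      [3, 11, -15]
SWAP     [3, -15, 11]
SWAP     [3, 11, -15]
MUL      [3, -165]
ROT  — needs 3 operands, stack has 2 → underflow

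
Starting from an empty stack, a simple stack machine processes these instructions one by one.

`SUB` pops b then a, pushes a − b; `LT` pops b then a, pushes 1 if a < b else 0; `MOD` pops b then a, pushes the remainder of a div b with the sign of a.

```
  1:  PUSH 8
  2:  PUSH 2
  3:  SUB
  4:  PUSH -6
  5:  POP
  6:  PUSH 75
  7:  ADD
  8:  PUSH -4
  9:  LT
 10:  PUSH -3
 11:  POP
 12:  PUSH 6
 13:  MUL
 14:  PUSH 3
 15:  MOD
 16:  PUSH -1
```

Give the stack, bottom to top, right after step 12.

PUSH 8   [8]
PUSH 2   [8, 2]
SUB      [6]
PUSH -6  [6, -6]
POP      [6]
PUSH 75  [6, 75]
ADD      [81]
PUSH -4  [81, -4]
LT       [0]
PUSH -3  [0, -3]
POP      [0]
PUSH 6   [0, 6]

[0, 6]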